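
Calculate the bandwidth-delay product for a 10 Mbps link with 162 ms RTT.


BDP = bandwidth * RTT
= 10 Mbps * 162 ms
= 10 * 1e6 * 162 / 1000 bits
= 1620000 bits
= 202500 bytes
= 197.7539 KB
BDP = 1620000 bits (202500 bytes)


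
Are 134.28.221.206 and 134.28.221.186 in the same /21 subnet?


Mask: 255.255.248.0
134.28.221.206 AND mask = 134.28.216.0
134.28.221.186 AND mask = 134.28.216.0
Yes, same subnet (134.28.216.0)


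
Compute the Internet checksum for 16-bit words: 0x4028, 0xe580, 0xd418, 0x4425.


Sum all words (with carry folding):
+ 0x4028 = 0x4028
+ 0xe580 = 0x25a9
+ 0xd418 = 0xf9c1
+ 0x4425 = 0x3de7
One's complement: ~0x3de7
Checksum = 0xc218


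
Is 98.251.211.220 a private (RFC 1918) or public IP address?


RFC 1918 private ranges:
  10.0.0.0/8 (10.0.0.0 - 10.255.255.255)
  172.16.0.0/12 (172.16.0.0 - 172.31.255.255)
  192.168.0.0/16 (192.168.0.0 - 192.168.255.255)
Public (not in any RFC 1918 range)


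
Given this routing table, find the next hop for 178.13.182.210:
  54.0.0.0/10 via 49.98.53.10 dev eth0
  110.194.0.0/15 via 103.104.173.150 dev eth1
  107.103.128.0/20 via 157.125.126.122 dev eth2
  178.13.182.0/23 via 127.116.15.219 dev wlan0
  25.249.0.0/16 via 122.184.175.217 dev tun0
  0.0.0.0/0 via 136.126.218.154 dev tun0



Longest prefix match for 178.13.182.210:
  /10 54.0.0.0: no
  /15 110.194.0.0: no
  /20 107.103.128.0: no
  /23 178.13.182.0: MATCH
  /16 25.249.0.0: no
  /0 0.0.0.0: MATCH
Selected: next-hop 127.116.15.219 via wlan0 (matched /23)


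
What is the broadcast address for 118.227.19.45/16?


Network: 118.227.0.0/16
Host bits = 16
Set all host bits to 1:
Broadcast: 118.227.255.255


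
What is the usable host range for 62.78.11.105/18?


Network: 62.78.0.0
Broadcast: 62.78.63.255
First usable = network + 1
Last usable = broadcast - 1
Range: 62.78.0.1 to 62.78.63.254


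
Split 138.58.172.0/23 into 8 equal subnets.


New prefix = 23 + 3 = 26
Each subnet has 64 addresses
  138.58.172.0/26
  138.58.172.64/26
  138.58.172.128/26
  138.58.172.192/26
  138.58.173.0/26
  138.58.173.64/26
  138.58.173.128/26
  138.58.173.192/26
Subnets: 138.58.172.0/26, 138.58.172.64/26, 138.58.172.128/26, 138.58.172.192/26, 138.58.173.0/26, 138.58.173.64/26, 138.58.173.128/26, 138.58.173.192/26


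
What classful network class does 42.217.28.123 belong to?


First octet: 42
Binary: 00101010
0xxxxxxx -> Class A (1-126)
Class A, default mask 255.0.0.0 (/8)


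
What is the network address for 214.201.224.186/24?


IP:   11010110.11001001.11100000.10111010
Mask: 11111111.11111111.11111111.00000000
AND operation:
Net:  11010110.11001001.11100000.00000000
Network: 214.201.224.0/24


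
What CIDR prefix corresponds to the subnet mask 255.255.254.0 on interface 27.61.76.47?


Binary: 11111111.11111111.11111110.00000000
Count leading 1s
Prefix: /23


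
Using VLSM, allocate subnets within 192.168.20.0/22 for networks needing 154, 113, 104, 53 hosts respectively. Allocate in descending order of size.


154 hosts -> /24 (254 usable): 192.168.20.0/24
113 hosts -> /25 (126 usable): 192.168.21.0/25
104 hosts -> /25 (126 usable): 192.168.21.128/25
53 hosts -> /26 (62 usable): 192.168.22.0/26
Allocation: 192.168.20.0/24 (154 hosts, 254 usable); 192.168.21.0/25 (113 hosts, 126 usable); 192.168.21.128/25 (104 hosts, 126 usable); 192.168.22.0/26 (53 hosts, 62 usable)


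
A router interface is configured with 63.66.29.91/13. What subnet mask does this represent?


/13 means 13 network bits, 19 host bits
Binary: 11111111111110000000000000000000
Mask: 255.248.0.0


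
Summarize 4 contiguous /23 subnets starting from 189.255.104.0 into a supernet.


Original prefix: /23
Number of subnets: 4 = 2^2
New prefix = 23 - 2 = 21
Supernet: 189.255.104.0/21


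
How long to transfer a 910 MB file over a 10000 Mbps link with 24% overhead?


Effective throughput = 10000 * (1 - 24/100) = 7600 Mbps
File size in Mb = 910 * 8 = 7280 Mb
Time = 7280 / 7600
Time = 0.9579 seconds


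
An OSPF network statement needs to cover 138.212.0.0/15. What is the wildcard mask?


Subnet mask: 255.254.0.0
Wildcard = 255.255.255.255 - subnet mask
255 - 255 = 0
255 - 254 = 1
255 - 0 = 255
255 - 0 = 255
Wildcard: 0.1.255.255


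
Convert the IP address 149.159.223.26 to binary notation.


149 = 10010101
159 = 10011111
223 = 11011111
26 = 00011010
Binary: 10010101.10011111.11011111.00011010


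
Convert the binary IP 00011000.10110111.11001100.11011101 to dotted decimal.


00011000 = 24
10110111 = 183
11001100 = 204
11011101 = 221
IP: 24.183.204.221


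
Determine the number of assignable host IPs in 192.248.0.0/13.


Host bits = 32 - 13 = 19
Total addresses = 2^19 = 524288
Usable = total - 2 (network and broadcast)
Usable hosts: 524286


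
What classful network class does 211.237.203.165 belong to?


First octet: 211
Binary: 11010011
110xxxxx -> Class C (192-223)
Class C, default mask 255.255.255.0 (/24)


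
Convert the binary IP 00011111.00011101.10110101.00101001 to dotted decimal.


00011111 = 31
00011101 = 29
10110101 = 181
00101001 = 41
IP: 31.29.181.41


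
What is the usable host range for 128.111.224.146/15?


Network: 128.110.0.0
Broadcast: 128.111.255.255
First usable = network + 1
Last usable = broadcast - 1
Range: 128.110.0.1 to 128.111.255.254


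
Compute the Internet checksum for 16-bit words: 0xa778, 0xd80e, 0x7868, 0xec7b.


Sum all words (with carry folding):
+ 0xa778 = 0xa778
+ 0xd80e = 0x7f87
+ 0x7868 = 0xf7ef
+ 0xec7b = 0xe46b
One's complement: ~0xe46b
Checksum = 0x1b94


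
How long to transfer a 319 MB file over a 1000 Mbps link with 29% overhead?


Effective throughput = 1000 * (1 - 29/100) = 710 Mbps
File size in Mb = 319 * 8 = 2552 Mb
Time = 2552 / 710
Time = 3.5944 seconds


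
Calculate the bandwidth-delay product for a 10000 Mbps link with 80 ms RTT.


BDP = bandwidth * RTT
= 10000 Mbps * 80 ms
= 10000 * 1e6 * 80 / 1000 bits
= 800000000 bits
= 100000000 bytes
= 97656.25 KB
BDP = 800000000 bits (100000000 bytes)


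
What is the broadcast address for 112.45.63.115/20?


Network: 112.45.48.0/20
Host bits = 12
Set all host bits to 1:
Broadcast: 112.45.63.255


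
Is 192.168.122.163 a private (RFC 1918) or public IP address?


RFC 1918 private ranges:
  10.0.0.0/8 (10.0.0.0 - 10.255.255.255)
  172.16.0.0/12 (172.16.0.0 - 172.31.255.255)
  192.168.0.0/16 (192.168.0.0 - 192.168.255.255)
Private (in 192.168.0.0/16)


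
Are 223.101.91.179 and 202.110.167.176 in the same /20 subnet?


Mask: 255.255.240.0
223.101.91.179 AND mask = 223.101.80.0
202.110.167.176 AND mask = 202.110.160.0
No, different subnets (223.101.80.0 vs 202.110.160.0)


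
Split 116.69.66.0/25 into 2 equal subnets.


New prefix = 25 + 1 = 26
Each subnet has 64 addresses
  116.69.66.0/26
  116.69.66.64/26
Subnets: 116.69.66.0/26, 116.69.66.64/26


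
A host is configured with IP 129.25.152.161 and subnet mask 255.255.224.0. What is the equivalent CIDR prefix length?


Binary: 11111111.11111111.11100000.00000000
Count leading 1s
Prefix: /19


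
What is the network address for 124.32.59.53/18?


IP:   01111100.00100000.00111011.00110101
Mask: 11111111.11111111.11000000.00000000
AND operation:
Net:  01111100.00100000.00000000.00000000
Network: 124.32.0.0/18


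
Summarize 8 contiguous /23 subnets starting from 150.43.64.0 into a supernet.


Original prefix: /23
Number of subnets: 8 = 2^3
New prefix = 23 - 3 = 20
Supernet: 150.43.64.0/20


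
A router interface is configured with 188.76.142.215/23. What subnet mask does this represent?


/23 means 23 network bits, 9 host bits
Binary: 11111111111111111111111000000000
Mask: 255.255.254.0


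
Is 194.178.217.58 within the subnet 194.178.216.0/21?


Subnet network: 194.178.216.0
Test IP AND mask: 194.178.216.0
Yes, 194.178.217.58 is in 194.178.216.0/21


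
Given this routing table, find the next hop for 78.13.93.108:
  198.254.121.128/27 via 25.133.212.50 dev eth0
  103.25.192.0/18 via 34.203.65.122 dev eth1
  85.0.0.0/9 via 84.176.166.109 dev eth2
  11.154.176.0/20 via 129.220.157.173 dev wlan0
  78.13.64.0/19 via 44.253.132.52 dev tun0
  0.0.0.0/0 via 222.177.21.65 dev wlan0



Longest prefix match for 78.13.93.108:
  /27 198.254.121.128: no
  /18 103.25.192.0: no
  /9 85.0.0.0: no
  /20 11.154.176.0: no
  /19 78.13.64.0: MATCH
  /0 0.0.0.0: MATCH
Selected: next-hop 44.253.132.52 via tun0 (matched /19)


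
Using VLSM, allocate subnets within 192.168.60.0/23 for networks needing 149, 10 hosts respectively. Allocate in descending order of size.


149 hosts -> /24 (254 usable): 192.168.60.0/24
10 hosts -> /28 (14 usable): 192.168.61.0/28
Allocation: 192.168.60.0/24 (149 hosts, 254 usable); 192.168.61.0/28 (10 hosts, 14 usable)


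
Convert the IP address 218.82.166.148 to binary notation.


218 = 11011010
82 = 01010010
166 = 10100110
148 = 10010100
Binary: 11011010.01010010.10100110.10010100


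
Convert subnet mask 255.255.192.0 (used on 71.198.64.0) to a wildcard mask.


Subnet mask: 255.255.192.0
Wildcard = 255.255.255.255 - subnet mask
255 - 255 = 0
255 - 255 = 0
255 - 192 = 63
255 - 0 = 255
Wildcard: 0.0.63.255


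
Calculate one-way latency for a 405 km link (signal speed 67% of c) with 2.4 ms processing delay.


Speed = 0.67 * 3e5 km/s = 201000 km/s
Propagation delay = 405 / 201000 = 0.002 s = 2.0149 ms
Processing delay = 2.4 ms
Total one-way latency = 4.4149 ms


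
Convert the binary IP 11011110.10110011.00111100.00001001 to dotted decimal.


11011110 = 222
10110011 = 179
00111100 = 60
00001001 = 9
IP: 222.179.60.9


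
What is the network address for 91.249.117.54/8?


IP:   01011011.11111001.01110101.00110110
Mask: 11111111.00000000.00000000.00000000
AND operation:
Net:  01011011.00000000.00000000.00000000
Network: 91.0.0.0/8


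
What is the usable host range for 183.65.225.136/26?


Network: 183.65.225.128
Broadcast: 183.65.225.191
First usable = network + 1
Last usable = broadcast - 1
Range: 183.65.225.129 to 183.65.225.190


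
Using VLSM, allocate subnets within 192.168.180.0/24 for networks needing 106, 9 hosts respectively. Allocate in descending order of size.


106 hosts -> /25 (126 usable): 192.168.180.0/25
9 hosts -> /28 (14 usable): 192.168.180.128/28
Allocation: 192.168.180.0/25 (106 hosts, 126 usable); 192.168.180.128/28 (9 hosts, 14 usable)


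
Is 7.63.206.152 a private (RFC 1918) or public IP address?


RFC 1918 private ranges:
  10.0.0.0/8 (10.0.0.0 - 10.255.255.255)
  172.16.0.0/12 (172.16.0.0 - 172.31.255.255)
  192.168.0.0/16 (192.168.0.0 - 192.168.255.255)
Public (not in any RFC 1918 range)


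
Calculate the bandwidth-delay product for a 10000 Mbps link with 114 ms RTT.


BDP = bandwidth * RTT
= 10000 Mbps * 114 ms
= 10000 * 1e6 * 114 / 1000 bits
= 1140000000 bits
= 142500000 bytes
= 139160.1562 KB
BDP = 1140000000 bits (142500000 bytes)


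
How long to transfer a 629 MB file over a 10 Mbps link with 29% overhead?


Effective throughput = 10 * (1 - 29/100) = 7.1 Mbps
File size in Mb = 629 * 8 = 5032 Mb
Time = 5032 / 7.1
Time = 708.7324 seconds


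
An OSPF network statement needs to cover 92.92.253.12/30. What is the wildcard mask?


Subnet mask: 255.255.255.252
Wildcard = 255.255.255.255 - subnet mask
255 - 255 = 0
255 - 255 = 0
255 - 255 = 0
255 - 252 = 3
Wildcard: 0.0.0.3


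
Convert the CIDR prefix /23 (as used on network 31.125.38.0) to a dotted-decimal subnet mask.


/23 means 23 network bits, 9 host bits
Binary: 11111111111111111111111000000000
Mask: 255.255.254.0


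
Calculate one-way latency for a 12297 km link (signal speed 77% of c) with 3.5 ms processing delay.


Speed = 0.77 * 3e5 km/s = 231000 km/s
Propagation delay = 12297 / 231000 = 0.0532 s = 53.2338 ms
Processing delay = 3.5 ms
Total one-way latency = 56.7338 ms


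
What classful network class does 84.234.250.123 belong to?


First octet: 84
Binary: 01010100
0xxxxxxx -> Class A (1-126)
Class A, default mask 255.0.0.0 (/8)


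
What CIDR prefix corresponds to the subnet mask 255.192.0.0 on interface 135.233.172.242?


Binary: 11111111.11000000.00000000.00000000
Count leading 1s
Prefix: /10


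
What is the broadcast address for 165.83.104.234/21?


Network: 165.83.104.0/21
Host bits = 11
Set all host bits to 1:
Broadcast: 165.83.111.255


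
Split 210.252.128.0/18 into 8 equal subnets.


New prefix = 18 + 3 = 21
Each subnet has 2048 addresses
  210.252.128.0/21
  210.252.136.0/21
  210.252.144.0/21
  210.252.152.0/21
  210.252.160.0/21
  210.252.168.0/21
  210.252.176.0/21
  210.252.184.0/21
Subnets: 210.252.128.0/21, 210.252.136.0/21, 210.252.144.0/21, 210.252.152.0/21, 210.252.160.0/21, 210.252.168.0/21, 210.252.176.0/21, 210.252.184.0/21


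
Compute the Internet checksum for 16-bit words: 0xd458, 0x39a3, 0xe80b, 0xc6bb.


Sum all words (with carry folding):
+ 0xd458 = 0xd458
+ 0x39a3 = 0x0dfc
+ 0xe80b = 0xf607
+ 0xc6bb = 0xbcc3
One's complement: ~0xbcc3
Checksum = 0x433c


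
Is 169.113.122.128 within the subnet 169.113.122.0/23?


Subnet network: 169.113.122.0
Test IP AND mask: 169.113.122.0
Yes, 169.113.122.128 is in 169.113.122.0/23


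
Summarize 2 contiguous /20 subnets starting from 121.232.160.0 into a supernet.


Original prefix: /20
Number of subnets: 2 = 2^1
New prefix = 20 - 1 = 19
Supernet: 121.232.160.0/19


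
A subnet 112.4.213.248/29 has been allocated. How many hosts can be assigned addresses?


Host bits = 32 - 29 = 3
Total addresses = 2^3 = 8
Usable = total - 2 (network and broadcast)
Usable hosts: 6


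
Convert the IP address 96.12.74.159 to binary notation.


96 = 01100000
12 = 00001100
74 = 01001010
159 = 10011111
Binary: 01100000.00001100.01001010.10011111


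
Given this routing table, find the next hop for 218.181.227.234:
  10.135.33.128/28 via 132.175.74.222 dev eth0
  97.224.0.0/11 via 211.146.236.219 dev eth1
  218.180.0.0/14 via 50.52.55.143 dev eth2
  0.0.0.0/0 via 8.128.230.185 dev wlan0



Longest prefix match for 218.181.227.234:
  /28 10.135.33.128: no
  /11 97.224.0.0: no
  /14 218.180.0.0: MATCH
  /0 0.0.0.0: MATCH
Selected: next-hop 50.52.55.143 via eth2 (matched /14)


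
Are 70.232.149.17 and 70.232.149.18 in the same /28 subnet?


Mask: 255.255.255.240
70.232.149.17 AND mask = 70.232.149.16
70.232.149.18 AND mask = 70.232.149.16
Yes, same subnet (70.232.149.16)


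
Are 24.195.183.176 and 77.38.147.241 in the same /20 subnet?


Mask: 255.255.240.0
24.195.183.176 AND mask = 24.195.176.0
77.38.147.241 AND mask = 77.38.144.0
No, different subnets (24.195.176.0 vs 77.38.144.0)


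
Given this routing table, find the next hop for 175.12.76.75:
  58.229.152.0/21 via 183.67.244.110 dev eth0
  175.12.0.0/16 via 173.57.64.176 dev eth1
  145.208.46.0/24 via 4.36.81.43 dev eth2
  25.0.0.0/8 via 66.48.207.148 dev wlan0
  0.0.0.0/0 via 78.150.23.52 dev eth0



Longest prefix match for 175.12.76.75:
  /21 58.229.152.0: no
  /16 175.12.0.0: MATCH
  /24 145.208.46.0: no
  /8 25.0.0.0: no
  /0 0.0.0.0: MATCH
Selected: next-hop 173.57.64.176 via eth1 (matched /16)


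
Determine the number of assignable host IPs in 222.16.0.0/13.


Host bits = 32 - 13 = 19
Total addresses = 2^19 = 524288
Usable = total - 2 (network and broadcast)
Usable hosts: 524286


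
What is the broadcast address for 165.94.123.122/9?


Network: 165.0.0.0/9
Host bits = 23
Set all host bits to 1:
Broadcast: 165.127.255.255


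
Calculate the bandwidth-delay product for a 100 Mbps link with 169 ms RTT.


BDP = bandwidth * RTT
= 100 Mbps * 169 ms
= 100 * 1e6 * 169 / 1000 bits
= 16900000 bits
= 2112500 bytes
= 2062.9883 KB
BDP = 16900000 bits (2112500 bytes)


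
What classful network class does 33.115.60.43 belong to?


First octet: 33
Binary: 00100001
0xxxxxxx -> Class A (1-126)
Class A, default mask 255.0.0.0 (/8)


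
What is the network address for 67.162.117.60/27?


IP:   01000011.10100010.01110101.00111100
Mask: 11111111.11111111.11111111.11100000
AND operation:
Net:  01000011.10100010.01110101.00100000
Network: 67.162.117.32/27


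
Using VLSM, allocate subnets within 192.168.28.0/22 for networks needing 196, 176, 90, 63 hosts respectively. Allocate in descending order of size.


196 hosts -> /24 (254 usable): 192.168.28.0/24
176 hosts -> /24 (254 usable): 192.168.29.0/24
90 hosts -> /25 (126 usable): 192.168.30.0/25
63 hosts -> /25 (126 usable): 192.168.30.128/25
Allocation: 192.168.28.0/24 (196 hosts, 254 usable); 192.168.29.0/24 (176 hosts, 254 usable); 192.168.30.0/25 (90 hosts, 126 usable); 192.168.30.128/25 (63 hosts, 126 usable)


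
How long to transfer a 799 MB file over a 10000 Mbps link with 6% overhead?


Effective throughput = 10000 * (1 - 6/100) = 9400 Mbps
File size in Mb = 799 * 8 = 6392 Mb
Time = 6392 / 9400
Time = 0.68 seconds


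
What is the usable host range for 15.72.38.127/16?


Network: 15.72.0.0
Broadcast: 15.72.255.255
First usable = network + 1
Last usable = broadcast - 1
Range: 15.72.0.1 to 15.72.255.254


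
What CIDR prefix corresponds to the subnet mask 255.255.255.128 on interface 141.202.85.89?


Binary: 11111111.11111111.11111111.10000000
Count leading 1s
Prefix: /25


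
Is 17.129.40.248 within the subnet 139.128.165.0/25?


Subnet network: 139.128.165.0
Test IP AND mask: 17.129.40.128
No, 17.129.40.248 is not in 139.128.165.0/25


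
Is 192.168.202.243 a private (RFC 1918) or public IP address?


RFC 1918 private ranges:
  10.0.0.0/8 (10.0.0.0 - 10.255.255.255)
  172.16.0.0/12 (172.16.0.0 - 172.31.255.255)
  192.168.0.0/16 (192.168.0.0 - 192.168.255.255)
Private (in 192.168.0.0/16)


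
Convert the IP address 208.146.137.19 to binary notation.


208 = 11010000
146 = 10010010
137 = 10001001
19 = 00010011
Binary: 11010000.10010010.10001001.00010011


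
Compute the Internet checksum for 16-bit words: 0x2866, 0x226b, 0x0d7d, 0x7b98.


Sum all words (with carry folding):
+ 0x2866 = 0x2866
+ 0x226b = 0x4ad1
+ 0x0d7d = 0x584e
+ 0x7b98 = 0xd3e6
One's complement: ~0xd3e6
Checksum = 0x2c19


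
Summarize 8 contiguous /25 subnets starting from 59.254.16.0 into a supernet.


Original prefix: /25
Number of subnets: 8 = 2^3
New prefix = 25 - 3 = 22
Supernet: 59.254.16.0/22


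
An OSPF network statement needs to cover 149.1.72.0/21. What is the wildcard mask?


Subnet mask: 255.255.248.0
Wildcard = 255.255.255.255 - subnet mask
255 - 255 = 0
255 - 255 = 0
255 - 248 = 7
255 - 0 = 255
Wildcard: 0.0.7.255


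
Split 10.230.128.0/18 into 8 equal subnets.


New prefix = 18 + 3 = 21
Each subnet has 2048 addresses
  10.230.128.0/21
  10.230.136.0/21
  10.230.144.0/21
  10.230.152.0/21
  10.230.160.0/21
  10.230.168.0/21
  10.230.176.0/21
  10.230.184.0/21
Subnets: 10.230.128.0/21, 10.230.136.0/21, 10.230.144.0/21, 10.230.152.0/21, 10.230.160.0/21, 10.230.168.0/21, 10.230.176.0/21, 10.230.184.0/21


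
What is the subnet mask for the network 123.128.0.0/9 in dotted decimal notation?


/9 means 9 network bits, 23 host bits
Binary: 11111111100000000000000000000000
Mask: 255.128.0.0


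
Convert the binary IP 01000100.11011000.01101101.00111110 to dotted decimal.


01000100 = 68
11011000 = 216
01101101 = 109
00111110 = 62
IP: 68.216.109.62


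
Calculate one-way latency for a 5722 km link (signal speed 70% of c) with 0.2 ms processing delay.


Speed = 0.7 * 3e5 km/s = 210000 km/s
Propagation delay = 5722 / 210000 = 0.0272 s = 27.2476 ms
Processing delay = 0.2 ms
Total one-way latency = 27.4476 ms


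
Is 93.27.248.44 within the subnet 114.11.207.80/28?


Subnet network: 114.11.207.80
Test IP AND mask: 93.27.248.32
No, 93.27.248.44 is not in 114.11.207.80/28


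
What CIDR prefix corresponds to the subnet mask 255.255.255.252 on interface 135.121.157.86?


Binary: 11111111.11111111.11111111.11111100
Count leading 1s
Prefix: /30


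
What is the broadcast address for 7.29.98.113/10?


Network: 7.0.0.0/10
Host bits = 22
Set all host bits to 1:
Broadcast: 7.63.255.255


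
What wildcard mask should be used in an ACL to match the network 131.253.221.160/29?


Subnet mask: 255.255.255.248
Wildcard = 255.255.255.255 - subnet mask
255 - 255 = 0
255 - 255 = 0
255 - 255 = 0
255 - 248 = 7
Wildcard: 0.0.0.7


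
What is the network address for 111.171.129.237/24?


IP:   01101111.10101011.10000001.11101101
Mask: 11111111.11111111.11111111.00000000
AND operation:
Net:  01101111.10101011.10000001.00000000
Network: 111.171.129.0/24


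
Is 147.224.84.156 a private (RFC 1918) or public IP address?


RFC 1918 private ranges:
  10.0.0.0/8 (10.0.0.0 - 10.255.255.255)
  172.16.0.0/12 (172.16.0.0 - 172.31.255.255)
  192.168.0.0/16 (192.168.0.0 - 192.168.255.255)
Public (not in any RFC 1918 range)


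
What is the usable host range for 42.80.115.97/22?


Network: 42.80.112.0
Broadcast: 42.80.115.255
First usable = network + 1
Last usable = broadcast - 1
Range: 42.80.112.1 to 42.80.115.254


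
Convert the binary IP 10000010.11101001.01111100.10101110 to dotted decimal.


10000010 = 130
11101001 = 233
01111100 = 124
10101110 = 174
IP: 130.233.124.174


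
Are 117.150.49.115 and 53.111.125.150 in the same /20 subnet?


Mask: 255.255.240.0
117.150.49.115 AND mask = 117.150.48.0
53.111.125.150 AND mask = 53.111.112.0
No, different subnets (117.150.48.0 vs 53.111.112.0)


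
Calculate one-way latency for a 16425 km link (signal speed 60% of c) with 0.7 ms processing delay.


Speed = 0.6 * 3e5 km/s = 180000 km/s
Propagation delay = 16425 / 180000 = 0.0912 s = 91.25 ms
Processing delay = 0.7 ms
Total one-way latency = 91.95 ms


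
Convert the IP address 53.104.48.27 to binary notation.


53 = 00110101
104 = 01101000
48 = 00110000
27 = 00011011
Binary: 00110101.01101000.00110000.00011011


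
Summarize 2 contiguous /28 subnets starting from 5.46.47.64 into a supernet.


Original prefix: /28
Number of subnets: 2 = 2^1
New prefix = 28 - 1 = 27
Supernet: 5.46.47.64/27


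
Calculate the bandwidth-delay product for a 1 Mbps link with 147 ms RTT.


BDP = bandwidth * RTT
= 1 Mbps * 147 ms
= 1 * 1e6 * 147 / 1000 bits
= 147000 bits
= 18375 bytes
= 17.9443 KB
BDP = 147000 bits (18375 bytes)


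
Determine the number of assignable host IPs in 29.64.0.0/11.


Host bits = 32 - 11 = 21
Total addresses = 2^21 = 2097152
Usable = total - 2 (network and broadcast)
Usable hosts: 2097150


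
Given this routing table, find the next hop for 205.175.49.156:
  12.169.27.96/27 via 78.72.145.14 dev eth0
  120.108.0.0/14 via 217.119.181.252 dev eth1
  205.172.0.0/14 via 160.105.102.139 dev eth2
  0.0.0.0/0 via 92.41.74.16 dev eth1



Longest prefix match for 205.175.49.156:
  /27 12.169.27.96: no
  /14 120.108.0.0: no
  /14 205.172.0.0: MATCH
  /0 0.0.0.0: MATCH
Selected: next-hop 160.105.102.139 via eth2 (matched /14)


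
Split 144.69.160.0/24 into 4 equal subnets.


New prefix = 24 + 2 = 26
Each subnet has 64 addresses
  144.69.160.0/26
  144.69.160.64/26
  144.69.160.128/26
  144.69.160.192/26
Subnets: 144.69.160.0/26, 144.69.160.64/26, 144.69.160.128/26, 144.69.160.192/26


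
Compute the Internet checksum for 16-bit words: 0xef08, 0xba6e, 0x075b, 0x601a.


Sum all words (with carry folding):
+ 0xef08 = 0xef08
+ 0xba6e = 0xa977
+ 0x075b = 0xb0d2
+ 0x601a = 0x10ed
One's complement: ~0x10ed
Checksum = 0xef12


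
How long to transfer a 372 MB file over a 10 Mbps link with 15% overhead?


Effective throughput = 10 * (1 - 15/100) = 8.5 Mbps
File size in Mb = 372 * 8 = 2976 Mb
Time = 2976 / 8.5
Time = 350.1176 seconds


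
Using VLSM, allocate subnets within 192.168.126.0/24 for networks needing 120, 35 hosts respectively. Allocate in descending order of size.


120 hosts -> /25 (126 usable): 192.168.126.0/25
35 hosts -> /26 (62 usable): 192.168.126.128/26
Allocation: 192.168.126.0/25 (120 hosts, 126 usable); 192.168.126.128/26 (35 hosts, 62 usable)


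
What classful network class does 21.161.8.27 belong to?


First octet: 21
Binary: 00010101
0xxxxxxx -> Class A (1-126)
Class A, default mask 255.0.0.0 (/8)


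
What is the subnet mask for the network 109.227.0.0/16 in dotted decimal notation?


/16 means 16 network bits, 16 host bits
Binary: 11111111111111110000000000000000
Mask: 255.255.0.0


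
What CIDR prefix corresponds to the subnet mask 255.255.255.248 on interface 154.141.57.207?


Binary: 11111111.11111111.11111111.11111000
Count leading 1s
Prefix: /29


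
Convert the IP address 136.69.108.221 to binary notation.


136 = 10001000
69 = 01000101
108 = 01101100
221 = 11011101
Binary: 10001000.01000101.01101100.11011101


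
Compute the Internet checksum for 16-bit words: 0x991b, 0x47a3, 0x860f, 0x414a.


Sum all words (with carry folding):
+ 0x991b = 0x991b
+ 0x47a3 = 0xe0be
+ 0x860f = 0x66ce
+ 0x414a = 0xa818
One's complement: ~0xa818
Checksum = 0x57e7


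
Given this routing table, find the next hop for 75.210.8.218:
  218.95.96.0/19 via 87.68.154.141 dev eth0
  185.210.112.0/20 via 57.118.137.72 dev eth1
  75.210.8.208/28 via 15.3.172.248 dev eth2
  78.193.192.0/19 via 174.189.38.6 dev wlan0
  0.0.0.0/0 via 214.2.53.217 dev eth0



Longest prefix match for 75.210.8.218:
  /19 218.95.96.0: no
  /20 185.210.112.0: no
  /28 75.210.8.208: MATCH
  /19 78.193.192.0: no
  /0 0.0.0.0: MATCH
Selected: next-hop 15.3.172.248 via eth2 (matched /28)


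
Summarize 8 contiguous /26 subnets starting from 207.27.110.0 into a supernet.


Original prefix: /26
Number of subnets: 8 = 2^3
New prefix = 26 - 3 = 23
Supernet: 207.27.110.0/23


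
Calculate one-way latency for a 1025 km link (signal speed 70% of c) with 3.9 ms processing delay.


Speed = 0.7 * 3e5 km/s = 210000 km/s
Propagation delay = 1025 / 210000 = 0.0049 s = 4.881 ms
Processing delay = 3.9 ms
Total one-way latency = 8.781 ms


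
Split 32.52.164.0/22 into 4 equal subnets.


New prefix = 22 + 2 = 24
Each subnet has 256 addresses
  32.52.164.0/24
  32.52.165.0/24
  32.52.166.0/24
  32.52.167.0/24
Subnets: 32.52.164.0/24, 32.52.165.0/24, 32.52.166.0/24, 32.52.167.0/24


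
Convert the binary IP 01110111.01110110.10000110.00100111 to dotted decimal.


01110111 = 119
01110110 = 118
10000110 = 134
00100111 = 39
IP: 119.118.134.39


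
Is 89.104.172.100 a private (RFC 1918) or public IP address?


RFC 1918 private ranges:
  10.0.0.0/8 (10.0.0.0 - 10.255.255.255)
  172.16.0.0/12 (172.16.0.0 - 172.31.255.255)
  192.168.0.0/16 (192.168.0.0 - 192.168.255.255)
Public (not in any RFC 1918 range)


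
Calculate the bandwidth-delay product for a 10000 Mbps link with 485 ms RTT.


BDP = bandwidth * RTT
= 10000 Mbps * 485 ms
= 10000 * 1e6 * 485 / 1000 bits
= 4850000000 bits
= 606250000 bytes
= 592041.0156 KB
BDP = 4850000000 bits (606250000 bytes)


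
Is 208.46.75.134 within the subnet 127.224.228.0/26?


Subnet network: 127.224.228.0
Test IP AND mask: 208.46.75.128
No, 208.46.75.134 is not in 127.224.228.0/26


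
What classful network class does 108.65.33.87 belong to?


First octet: 108
Binary: 01101100
0xxxxxxx -> Class A (1-126)
Class A, default mask 255.0.0.0 (/8)


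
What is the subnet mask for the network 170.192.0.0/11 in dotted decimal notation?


/11 means 11 network bits, 21 host bits
Binary: 11111111111000000000000000000000
Mask: 255.224.0.0


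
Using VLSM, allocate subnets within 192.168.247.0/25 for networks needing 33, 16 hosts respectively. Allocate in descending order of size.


33 hosts -> /26 (62 usable): 192.168.247.0/26
16 hosts -> /27 (30 usable): 192.168.247.64/27
Allocation: 192.168.247.0/26 (33 hosts, 62 usable); 192.168.247.64/27 (16 hosts, 30 usable)


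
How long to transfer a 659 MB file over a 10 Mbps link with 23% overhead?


Effective throughput = 10 * (1 - 23/100) = 7.7 Mbps
File size in Mb = 659 * 8 = 5272 Mb
Time = 5272 / 7.7
Time = 684.6753 seconds


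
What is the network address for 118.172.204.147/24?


IP:   01110110.10101100.11001100.10010011
Mask: 11111111.11111111.11111111.00000000
AND operation:
Net:  01110110.10101100.11001100.00000000
Network: 118.172.204.0/24


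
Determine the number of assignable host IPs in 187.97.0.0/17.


Host bits = 32 - 17 = 15
Total addresses = 2^15 = 32768
Usable = total - 2 (network and broadcast)
Usable hosts: 32766


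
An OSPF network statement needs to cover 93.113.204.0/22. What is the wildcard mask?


Subnet mask: 255.255.252.0
Wildcard = 255.255.255.255 - subnet mask
255 - 255 = 0
255 - 255 = 0
255 - 252 = 3
255 - 0 = 255
Wildcard: 0.0.3.255


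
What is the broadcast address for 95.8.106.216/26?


Network: 95.8.106.192/26
Host bits = 6
Set all host bits to 1:
Broadcast: 95.8.106.255


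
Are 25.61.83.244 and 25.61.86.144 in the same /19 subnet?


Mask: 255.255.224.0
25.61.83.244 AND mask = 25.61.64.0
25.61.86.144 AND mask = 25.61.64.0
Yes, same subnet (25.61.64.0)


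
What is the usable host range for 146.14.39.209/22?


Network: 146.14.36.0
Broadcast: 146.14.39.255
First usable = network + 1
Last usable = broadcast - 1
Range: 146.14.36.1 to 146.14.39.254


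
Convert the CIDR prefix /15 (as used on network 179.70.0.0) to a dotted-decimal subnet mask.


/15 means 15 network bits, 17 host bits
Binary: 11111111111111100000000000000000
Mask: 255.254.0.0


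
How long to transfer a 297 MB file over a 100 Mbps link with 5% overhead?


Effective throughput = 100 * (1 - 5/100) = 95 Mbps
File size in Mb = 297 * 8 = 2376 Mb
Time = 2376 / 95
Time = 25.0105 seconds


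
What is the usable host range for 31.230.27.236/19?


Network: 31.230.0.0
Broadcast: 31.230.31.255
First usable = network + 1
Last usable = broadcast - 1
Range: 31.230.0.1 to 31.230.31.254


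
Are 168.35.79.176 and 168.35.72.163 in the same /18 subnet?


Mask: 255.255.192.0
168.35.79.176 AND mask = 168.35.64.0
168.35.72.163 AND mask = 168.35.64.0
Yes, same subnet (168.35.64.0)


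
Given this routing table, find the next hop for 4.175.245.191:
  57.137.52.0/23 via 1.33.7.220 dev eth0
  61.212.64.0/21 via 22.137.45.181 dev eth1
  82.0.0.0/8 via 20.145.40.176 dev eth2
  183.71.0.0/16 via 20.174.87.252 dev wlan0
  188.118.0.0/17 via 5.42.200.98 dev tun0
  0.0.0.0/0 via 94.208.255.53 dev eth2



Longest prefix match for 4.175.245.191:
  /23 57.137.52.0: no
  /21 61.212.64.0: no
  /8 82.0.0.0: no
  /16 183.71.0.0: no
  /17 188.118.0.0: no
  /0 0.0.0.0: MATCH
Selected: next-hop 94.208.255.53 via eth2 (matched /0)


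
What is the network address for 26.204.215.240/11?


IP:   00011010.11001100.11010111.11110000
Mask: 11111111.11100000.00000000.00000000
AND operation:
Net:  00011010.11000000.00000000.00000000
Network: 26.192.0.0/11


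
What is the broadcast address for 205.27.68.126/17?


Network: 205.27.0.0/17
Host bits = 15
Set all host bits to 1:
Broadcast: 205.27.127.255


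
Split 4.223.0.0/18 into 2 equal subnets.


New prefix = 18 + 1 = 19
Each subnet has 8192 addresses
  4.223.0.0/19
  4.223.32.0/19
Subnets: 4.223.0.0/19, 4.223.32.0/19


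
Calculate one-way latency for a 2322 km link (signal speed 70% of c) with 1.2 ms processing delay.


Speed = 0.7 * 3e5 km/s = 210000 km/s
Propagation delay = 2322 / 210000 = 0.0111 s = 11.0571 ms
Processing delay = 1.2 ms
Total one-way latency = 12.2571 ms


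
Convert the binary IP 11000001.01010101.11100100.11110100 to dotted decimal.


11000001 = 193
01010101 = 85
11100100 = 228
11110100 = 244
IP: 193.85.228.244


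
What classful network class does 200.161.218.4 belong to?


First octet: 200
Binary: 11001000
110xxxxx -> Class C (192-223)
Class C, default mask 255.255.255.0 (/24)


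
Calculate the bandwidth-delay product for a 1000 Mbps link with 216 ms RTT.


BDP = bandwidth * RTT
= 1000 Mbps * 216 ms
= 1000 * 1e6 * 216 / 1000 bits
= 216000000 bits
= 27000000 bytes
= 26367.1875 KB
BDP = 216000000 bits (27000000 bytes)


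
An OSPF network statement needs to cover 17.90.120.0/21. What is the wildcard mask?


Subnet mask: 255.255.248.0
Wildcard = 255.255.255.255 - subnet mask
255 - 255 = 0
255 - 255 = 0
255 - 248 = 7
255 - 0 = 255
Wildcard: 0.0.7.255


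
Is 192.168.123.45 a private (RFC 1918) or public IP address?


RFC 1918 private ranges:
  10.0.0.0/8 (10.0.0.0 - 10.255.255.255)
  172.16.0.0/12 (172.16.0.0 - 172.31.255.255)
  192.168.0.0/16 (192.168.0.0 - 192.168.255.255)
Private (in 192.168.0.0/16)


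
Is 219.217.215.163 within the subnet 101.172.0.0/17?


Subnet network: 101.172.0.0
Test IP AND mask: 219.217.128.0
No, 219.217.215.163 is not in 101.172.0.0/17


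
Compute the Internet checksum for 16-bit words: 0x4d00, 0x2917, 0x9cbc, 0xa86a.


Sum all words (with carry folding):
+ 0x4d00 = 0x4d00
+ 0x2917 = 0x7617
+ 0x9cbc = 0x12d4
+ 0xa86a = 0xbb3e
One's complement: ~0xbb3e
Checksum = 0x44c1


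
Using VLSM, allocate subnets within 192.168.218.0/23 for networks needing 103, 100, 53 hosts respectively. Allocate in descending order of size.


103 hosts -> /25 (126 usable): 192.168.218.0/25
100 hosts -> /25 (126 usable): 192.168.218.128/25
53 hosts -> /26 (62 usable): 192.168.219.0/26
Allocation: 192.168.218.0/25 (103 hosts, 126 usable); 192.168.218.128/25 (100 hosts, 126 usable); 192.168.219.0/26 (53 hosts, 62 usable)


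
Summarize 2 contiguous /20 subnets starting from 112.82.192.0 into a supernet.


Original prefix: /20
Number of subnets: 2 = 2^1
New prefix = 20 - 1 = 19
Supernet: 112.82.192.0/19


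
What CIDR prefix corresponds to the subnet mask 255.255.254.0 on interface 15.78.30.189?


Binary: 11111111.11111111.11111110.00000000
Count leading 1s
Prefix: /23


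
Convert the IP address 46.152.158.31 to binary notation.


46 = 00101110
152 = 10011000
158 = 10011110
31 = 00011111
Binary: 00101110.10011000.10011110.00011111


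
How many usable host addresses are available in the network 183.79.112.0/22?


Host bits = 32 - 22 = 10
Total addresses = 2^10 = 1024
Usable = total - 2 (network and broadcast)
Usable hosts: 1022


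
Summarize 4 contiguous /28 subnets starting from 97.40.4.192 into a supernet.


Original prefix: /28
Number of subnets: 4 = 2^2
New prefix = 28 - 2 = 26
Supernet: 97.40.4.192/26


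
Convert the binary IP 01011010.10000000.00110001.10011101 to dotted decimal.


01011010 = 90
10000000 = 128
00110001 = 49
10011101 = 157
IP: 90.128.49.157


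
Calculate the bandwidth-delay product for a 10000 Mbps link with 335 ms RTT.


BDP = bandwidth * RTT
= 10000 Mbps * 335 ms
= 10000 * 1e6 * 335 / 1000 bits
= 3350000000 bits
= 418750000 bytes
= 408935.5469 KB
BDP = 3350000000 bits (418750000 bytes)


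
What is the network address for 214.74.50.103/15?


IP:   11010110.01001010.00110010.01100111
Mask: 11111111.11111110.00000000.00000000
AND operation:
Net:  11010110.01001010.00000000.00000000
Network: 214.74.0.0/15


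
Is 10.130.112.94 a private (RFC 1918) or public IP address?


RFC 1918 private ranges:
  10.0.0.0/8 (10.0.0.0 - 10.255.255.255)
  172.16.0.0/12 (172.16.0.0 - 172.31.255.255)
  192.168.0.0/16 (192.168.0.0 - 192.168.255.255)
Private (in 10.0.0.0/8)


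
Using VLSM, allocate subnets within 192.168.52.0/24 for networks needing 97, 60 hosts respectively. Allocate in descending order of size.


97 hosts -> /25 (126 usable): 192.168.52.0/25
60 hosts -> /26 (62 usable): 192.168.52.128/26
Allocation: 192.168.52.0/25 (97 hosts, 126 usable); 192.168.52.128/26 (60 hosts, 62 usable)


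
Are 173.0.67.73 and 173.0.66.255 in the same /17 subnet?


Mask: 255.255.128.0
173.0.67.73 AND mask = 173.0.0.0
173.0.66.255 AND mask = 173.0.0.0
Yes, same subnet (173.0.0.0)


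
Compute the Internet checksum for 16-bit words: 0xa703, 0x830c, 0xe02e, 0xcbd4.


Sum all words (with carry folding):
+ 0xa703 = 0xa703
+ 0x830c = 0x2a10
+ 0xe02e = 0x0a3f
+ 0xcbd4 = 0xd613
One's complement: ~0xd613
Checksum = 0x29ec


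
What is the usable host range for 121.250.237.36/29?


Network: 121.250.237.32
Broadcast: 121.250.237.39
First usable = network + 1
Last usable = broadcast - 1
Range: 121.250.237.33 to 121.250.237.38


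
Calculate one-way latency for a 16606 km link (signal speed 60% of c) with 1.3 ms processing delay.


Speed = 0.6 * 3e5 km/s = 180000 km/s
Propagation delay = 16606 / 180000 = 0.0923 s = 92.2556 ms
Processing delay = 1.3 ms
Total one-way latency = 93.5556 ms


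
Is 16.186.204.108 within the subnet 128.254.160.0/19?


Subnet network: 128.254.160.0
Test IP AND mask: 16.186.192.0
No, 16.186.204.108 is not in 128.254.160.0/19


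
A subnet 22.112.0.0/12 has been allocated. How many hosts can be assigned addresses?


Host bits = 32 - 12 = 20
Total addresses = 2^20 = 1048576
Usable = total - 2 (network and broadcast)
Usable hosts: 1048574


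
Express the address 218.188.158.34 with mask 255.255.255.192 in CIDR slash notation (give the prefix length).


Binary: 11111111.11111111.11111111.11000000
Count leading 1s
Prefix: /26


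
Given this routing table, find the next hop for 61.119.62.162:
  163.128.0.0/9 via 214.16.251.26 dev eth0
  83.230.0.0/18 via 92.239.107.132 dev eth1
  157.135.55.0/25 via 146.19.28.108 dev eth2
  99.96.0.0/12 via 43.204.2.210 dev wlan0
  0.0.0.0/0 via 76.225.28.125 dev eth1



Longest prefix match for 61.119.62.162:
  /9 163.128.0.0: no
  /18 83.230.0.0: no
  /25 157.135.55.0: no
  /12 99.96.0.0: no
  /0 0.0.0.0: MATCH
Selected: next-hop 76.225.28.125 via eth1 (matched /0)


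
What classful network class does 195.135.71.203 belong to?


First octet: 195
Binary: 11000011
110xxxxx -> Class C (192-223)
Class C, default mask 255.255.255.0 (/24)


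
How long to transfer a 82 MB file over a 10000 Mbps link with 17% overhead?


Effective throughput = 10000 * (1 - 17/100) = 8300 Mbps
File size in Mb = 82 * 8 = 656 Mb
Time = 656 / 8300
Time = 0.079 seconds


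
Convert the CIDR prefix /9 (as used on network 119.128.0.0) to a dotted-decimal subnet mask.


/9 means 9 network bits, 23 host bits
Binary: 11111111100000000000000000000000
Mask: 255.128.0.0


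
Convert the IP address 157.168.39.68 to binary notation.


157 = 10011101
168 = 10101000
39 = 00100111
68 = 01000100
Binary: 10011101.10101000.00100111.01000100


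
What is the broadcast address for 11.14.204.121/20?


Network: 11.14.192.0/20
Host bits = 12
Set all host bits to 1:
Broadcast: 11.14.207.255


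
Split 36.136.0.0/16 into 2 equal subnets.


New prefix = 16 + 1 = 17
Each subnet has 32768 addresses
  36.136.0.0/17
  36.136.128.0/17
Subnets: 36.136.0.0/17, 36.136.128.0/17


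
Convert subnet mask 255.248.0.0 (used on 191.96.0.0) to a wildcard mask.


Subnet mask: 255.248.0.0
Wildcard = 255.255.255.255 - subnet mask
255 - 255 = 0
255 - 248 = 7
255 - 0 = 255
255 - 0 = 255
Wildcard: 0.7.255.255


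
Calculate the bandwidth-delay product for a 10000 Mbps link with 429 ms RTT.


BDP = bandwidth * RTT
= 10000 Mbps * 429 ms
= 10000 * 1e6 * 429 / 1000 bits
= 4290000000 bits
= 536250000 bytes
= 523681.6406 KB
BDP = 4290000000 bits (536250000 bytes)


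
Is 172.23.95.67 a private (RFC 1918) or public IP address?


RFC 1918 private ranges:
  10.0.0.0/8 (10.0.0.0 - 10.255.255.255)
  172.16.0.0/12 (172.16.0.0 - 172.31.255.255)
  192.168.0.0/16 (192.168.0.0 - 192.168.255.255)
Private (in 172.16.0.0/12)


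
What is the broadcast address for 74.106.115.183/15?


Network: 74.106.0.0/15
Host bits = 17
Set all host bits to 1:
Broadcast: 74.107.255.255


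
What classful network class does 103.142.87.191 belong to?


First octet: 103
Binary: 01100111
0xxxxxxx -> Class A (1-126)
Class A, default mask 255.0.0.0 (/8)


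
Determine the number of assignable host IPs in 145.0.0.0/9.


Host bits = 32 - 9 = 23
Total addresses = 2^23 = 8388608
Usable = total - 2 (network and broadcast)
Usable hosts: 8388606
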